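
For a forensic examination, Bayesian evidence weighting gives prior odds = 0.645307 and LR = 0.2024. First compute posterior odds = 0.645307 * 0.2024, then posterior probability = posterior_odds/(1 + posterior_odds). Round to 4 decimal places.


Bayesian evidence evaluation:
Posterior odds = prior_odds * LR = 0.645307 * 0.2024 = 0.1306101
Posterior probability = posterior_odds / (1 + posterior_odds)
= 0.1306101 / (1 + 0.1306101)
= 0.1306101 / 1.1306101
= 0.1155

0.1155


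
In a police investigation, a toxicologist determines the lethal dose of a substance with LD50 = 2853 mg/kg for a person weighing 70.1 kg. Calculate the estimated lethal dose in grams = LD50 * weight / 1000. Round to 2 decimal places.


Lethal dose calculation:
Lethal dose = LD50 * body_weight / 1000
= 2853 * 70.1 / 1000
= 199995.3 / 1000
= 200.00 g

200.00


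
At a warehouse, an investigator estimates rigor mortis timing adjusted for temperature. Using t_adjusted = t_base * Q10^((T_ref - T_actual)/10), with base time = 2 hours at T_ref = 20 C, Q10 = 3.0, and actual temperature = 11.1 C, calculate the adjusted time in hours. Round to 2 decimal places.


Rigor mortis time adjustment:
Exponent = (T_ref - T_actual) / 10 = (20 - 11.1) / 10 = 0.89
Q10 factor = 3.0^0.89 = 2.65851
t_adjusted = 2 * 2.65851 = 5.32 hours

5.32


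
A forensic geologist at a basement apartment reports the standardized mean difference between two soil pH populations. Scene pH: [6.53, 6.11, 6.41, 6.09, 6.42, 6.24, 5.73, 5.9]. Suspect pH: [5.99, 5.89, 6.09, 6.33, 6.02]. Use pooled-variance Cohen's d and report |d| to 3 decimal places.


Pooled-variance Cohen's d for soil pH comparison:
Scene mean = 49.43 / 8 = 6.17875
Suspect mean = 30.32 / 5 = 6.064
Scene sample variance s_s^2 = 0.075784
Suspect sample variance s_c^2 = 0.02728
Pooled variance = ((n_s-1)*s_s^2 + (n_c-1)*s_c^2) / (n_s + n_c - 2) = 0.058146
Pooled SD = sqrt(0.058146) = 0.241135
Mean difference = 0.11475
|d| = |0.11475| / 0.241135 = 0.476

0.476


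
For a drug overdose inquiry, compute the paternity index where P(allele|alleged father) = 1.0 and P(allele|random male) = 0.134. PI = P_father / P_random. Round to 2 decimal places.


Paternity Index calculation:
PI = P(allele|father) / P(allele|random)
PI = 1.0 / 0.134
PI = 7.46

7.46


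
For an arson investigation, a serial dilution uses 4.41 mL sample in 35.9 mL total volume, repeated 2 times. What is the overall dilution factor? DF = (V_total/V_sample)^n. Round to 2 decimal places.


Dilution factor calculation:
Single dilution = V_total / V_sample = 35.9 / 4.41 ≈ 8.14059
Number of dilutions = 2
Total DF = (35.9 / 4.41)^2 (full precision, rounded at the end) = 66.27

66.27


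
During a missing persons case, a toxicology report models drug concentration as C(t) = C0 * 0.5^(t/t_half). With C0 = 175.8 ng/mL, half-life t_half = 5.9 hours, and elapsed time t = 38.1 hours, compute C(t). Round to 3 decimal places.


Drug concentration decay:
Number of half-lives = t / t_half = 38.1 / 5.9 = 6.457627
Decay factor = 0.5^6.457627 = 0.01137786
C(t) = 175.8 * 0.01137786 = 2.000 ng/mL

2.000


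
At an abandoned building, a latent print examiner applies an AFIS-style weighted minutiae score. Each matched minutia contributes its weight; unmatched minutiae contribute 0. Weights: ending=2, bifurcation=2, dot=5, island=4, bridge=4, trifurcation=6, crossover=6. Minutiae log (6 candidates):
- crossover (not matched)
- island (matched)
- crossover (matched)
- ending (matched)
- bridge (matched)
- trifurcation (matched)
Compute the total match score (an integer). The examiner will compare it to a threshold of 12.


Weighted minutiae match score:
  crossover: not matched, +0
  island: matched, +4 (running total 4)
  crossover: matched, +6 (running total 10)
  ending: matched, +2 (running total 12)
  bridge: matched, +4 (running total 16)
  trifurcation: matched, +6 (running total 22)
Total score = 22
Threshold = 12; verdict = identification

22


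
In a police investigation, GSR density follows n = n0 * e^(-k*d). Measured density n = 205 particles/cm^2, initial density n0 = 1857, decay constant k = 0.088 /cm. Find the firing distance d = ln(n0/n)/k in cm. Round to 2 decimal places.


GSR distance calculation:
n0/n = 1857 / 205 = 9.058537
ln(n0/n) = 2.203708
d = 2.203708 / 0.088 = 25.04 cm

25.04


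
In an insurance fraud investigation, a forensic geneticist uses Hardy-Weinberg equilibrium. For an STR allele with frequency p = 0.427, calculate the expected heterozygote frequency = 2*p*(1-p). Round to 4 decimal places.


Hardy-Weinberg heterozygote frequency:
q = 1 - p = 1 - 0.427 = 0.573
2pq = 2 * 0.427 * 0.573 = 0.4893

0.4893


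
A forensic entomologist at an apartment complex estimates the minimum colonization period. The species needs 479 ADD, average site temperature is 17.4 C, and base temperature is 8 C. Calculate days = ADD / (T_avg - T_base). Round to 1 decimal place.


Insect development time:
Effective temperature = avg_temp - T_base = 17.4 - 8 = 9.4 C
Days = ADD / effective_temp = 479 / 9.4 = 51.0 days

51.0


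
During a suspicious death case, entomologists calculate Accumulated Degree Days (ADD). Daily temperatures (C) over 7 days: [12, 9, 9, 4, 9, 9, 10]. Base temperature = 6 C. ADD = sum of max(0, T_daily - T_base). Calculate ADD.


Computing ADD day by day:
Day 1: max(0, 12 - 6) = 6
Day 2: max(0, 9 - 6) = 3
Day 3: max(0, 9 - 6) = 3
Day 4: max(0, 4 - 6) = 0
Day 5: max(0, 9 - 6) = 3
Day 6: max(0, 9 - 6) = 3
Day 7: max(0, 10 - 6) = 4
Total ADD = 22

22


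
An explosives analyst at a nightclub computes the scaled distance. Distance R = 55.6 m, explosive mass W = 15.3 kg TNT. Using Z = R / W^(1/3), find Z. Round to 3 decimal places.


Scaled distance calculation:
W^(1/3) = 15.3^(1/3) = 2.482545
Z = R / W^(1/3) = 55.6 / 2.482545
Z = 22.396 m/kg^(1/3)

22.396


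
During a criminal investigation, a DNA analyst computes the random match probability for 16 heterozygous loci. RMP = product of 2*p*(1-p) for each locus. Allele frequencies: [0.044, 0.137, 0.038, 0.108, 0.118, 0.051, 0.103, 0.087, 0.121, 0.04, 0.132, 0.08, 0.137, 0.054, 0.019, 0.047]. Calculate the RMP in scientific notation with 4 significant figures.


Computing RMP for 16 loci:
Locus 1: 2 * 0.044 * 0.956 = 0.084128
Locus 2: 2 * 0.137 * 0.863 = 0.236462
Locus 3: 2 * 0.038 * 0.962 = 0.073112
Locus 4: 2 * 0.108 * 0.892 = 0.192672
Locus 5: 2 * 0.118 * 0.882 = 0.208152
Locus 6: 2 * 0.051 * 0.949 = 0.096798
Locus 7: 2 * 0.103 * 0.897 = 0.184782
Locus 8: 2 * 0.087 * 0.913 = 0.158862
Locus 9: 2 * 0.121 * 0.879 = 0.212718
Locus 10: 2 * 0.04 * 0.96 = 0.0768
Locus 11: 2 * 0.132 * 0.868 = 0.229152
Locus 12: 2 * 0.08 * 0.92 = 0.1472
Locus 13: 2 * 0.137 * 0.863 = 0.236462
Locus 14: 2 * 0.054 * 0.946 = 0.102168
Locus 15: 2 * 0.019 * 0.981 = 0.037278
Locus 16: 2 * 0.047 * 0.953 = 0.089582
RMP = 7.369e-15

7.369e-15


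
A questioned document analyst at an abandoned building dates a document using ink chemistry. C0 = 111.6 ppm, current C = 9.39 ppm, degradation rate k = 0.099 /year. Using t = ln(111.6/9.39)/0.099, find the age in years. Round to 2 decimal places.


Document age estimation:
C0/C = 111.6 / 9.39 = 11.884984
ln(C0/C) = 2.475276
t = 2.475276 / 0.099 = 25.00 years

25.00


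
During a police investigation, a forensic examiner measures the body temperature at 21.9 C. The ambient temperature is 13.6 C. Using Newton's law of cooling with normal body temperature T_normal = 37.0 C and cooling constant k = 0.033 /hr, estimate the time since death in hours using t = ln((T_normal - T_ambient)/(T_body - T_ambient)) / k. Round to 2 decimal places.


Using Newton's law of cooling:
t = ln((T_normal - T_ambient) / (T_body - T_ambient)) / k
T_normal - T_ambient = 23.4
T_body - T_ambient = 8.3
Ratio = 2.819277
ln(ratio) = 1.03648
t = 1.03648 / 0.033 = 31.41 hours

31.41


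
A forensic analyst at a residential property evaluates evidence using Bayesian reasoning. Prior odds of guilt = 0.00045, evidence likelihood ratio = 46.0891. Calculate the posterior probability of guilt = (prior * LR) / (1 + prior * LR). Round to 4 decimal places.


Bayesian evidence evaluation:
Posterior odds = prior_odds * LR = 0.00045 * 46.0891 = 0.0207401
Posterior probability = posterior_odds / (1 + posterior_odds)
= 0.0207401 / (1 + 0.0207401)
= 0.0207401 / 1.0207401
= 0.0203

0.0203


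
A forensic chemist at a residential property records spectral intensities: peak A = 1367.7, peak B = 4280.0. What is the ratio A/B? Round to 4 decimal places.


Spectral peak ratio:
Peak A = 1367.7 counts
Peak B = 4280.0 counts
Ratio = 1367.7 / 4280.0 = 0.3196

0.3196


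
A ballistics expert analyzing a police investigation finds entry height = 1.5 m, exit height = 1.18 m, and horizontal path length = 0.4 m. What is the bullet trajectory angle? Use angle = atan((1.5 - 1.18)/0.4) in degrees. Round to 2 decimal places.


Bullet trajectory angle:
Height difference = 1.5 - 1.18 = 0.32 m
angle = atan(0.32 / 0.4)
angle = atan(0.8)
angle = 38.66 degrees

38.66


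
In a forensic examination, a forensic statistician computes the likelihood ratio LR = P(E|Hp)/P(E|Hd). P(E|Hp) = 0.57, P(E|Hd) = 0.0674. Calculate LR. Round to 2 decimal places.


Likelihood ratio calculation:
LR = P(E|Hp) / P(E|Hd)
LR = 0.57 / 0.0674
LR = 8.46

8.46


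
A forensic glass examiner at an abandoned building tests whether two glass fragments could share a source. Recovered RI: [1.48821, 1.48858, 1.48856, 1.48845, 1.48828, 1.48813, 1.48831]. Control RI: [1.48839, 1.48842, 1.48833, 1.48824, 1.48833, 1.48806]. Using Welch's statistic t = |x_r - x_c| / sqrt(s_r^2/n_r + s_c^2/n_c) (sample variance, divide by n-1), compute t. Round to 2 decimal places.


Welch's t-criterion for glass RI comparison:
Recovered mean = sum / n_r = 10.41852 / 7 = 1.48836
Control mean = sum / n_c = 8.92977 / 6 = 1.488295
Recovered sample variance s_r^2 = 3.01333e-08
Control sample variance s_c^2 = 1.707e-08
Welch SE (unpooled) = sqrt(s_r^2/n_r + s_c^2/n_c) = sqrt(4.30476e-09 + 2.845e-09) = sqrt(7.14976e-09) = 8.45563e-05
|mean_r - mean_c| = 6.5e-05
t = 6.5e-05 / 8.45563e-05 = 0.77

0.77


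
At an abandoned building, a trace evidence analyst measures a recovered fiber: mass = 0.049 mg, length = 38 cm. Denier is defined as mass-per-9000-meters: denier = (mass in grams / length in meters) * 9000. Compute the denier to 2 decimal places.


Denier calculation:
Mass in grams = 0.049 mg / 1000 = 0.000049 g
Length in meters = 38 cm / 100 = 0.38 m
Linear density = mass / length = 0.000049 / 0.38 = 0.00012895 g/m
Denier = (g/m) * 9000 = 0.00012895 * 9000 = 1.16

1.16


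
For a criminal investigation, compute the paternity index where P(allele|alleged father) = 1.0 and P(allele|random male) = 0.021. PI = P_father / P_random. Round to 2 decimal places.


Paternity Index calculation:
PI = P(allele|father) / P(allele|random)
PI = 1.0 / 0.021
PI = 47.62

47.62


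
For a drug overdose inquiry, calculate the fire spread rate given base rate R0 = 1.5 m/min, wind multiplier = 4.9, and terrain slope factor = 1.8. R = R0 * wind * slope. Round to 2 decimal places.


Fire spread rate calculation:
R = R0 * wind_factor * slope_factor
= 1.5 * 4.9 * 1.8
= 7.35 * 1.8
= 13.23 m/min

13.23


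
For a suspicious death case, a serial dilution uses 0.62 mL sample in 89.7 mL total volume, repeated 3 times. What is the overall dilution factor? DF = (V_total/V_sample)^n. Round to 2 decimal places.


Dilution factor calculation:
Single dilution = V_total / V_sample = 89.7 / 0.62 ≈ 144.677419
Number of dilutions = 3
Total DF = (89.7 / 0.62)^3 (full precision, rounded at the end) = 3028323.46

3028323.46


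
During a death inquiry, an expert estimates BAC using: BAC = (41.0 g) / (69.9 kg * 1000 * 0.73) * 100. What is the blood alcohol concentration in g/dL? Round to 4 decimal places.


Applying the Widmark formula:
BAC = (dose_g / (body_wt * 1000 * r)) * 100
Denominator = 69.9 * 1000 * 0.73 = 51027
BAC = (41.0 / 51027) * 100
BAC = 0.0803 g/dL

0.0803


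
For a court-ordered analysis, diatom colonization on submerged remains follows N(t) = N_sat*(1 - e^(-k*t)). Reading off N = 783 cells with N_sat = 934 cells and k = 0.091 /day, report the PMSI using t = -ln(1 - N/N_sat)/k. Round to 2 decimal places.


PMSI from diatom colonization curve:
N / N_sat = 783 / 934 = 0.83833
1 - N/N_sat = 0.16167
ln(1 - N/N_sat) = -1.822198
t = -ln(1 - N/N_sat) / k = -(-1.822198) / 0.091 = 20.02 days

20.02


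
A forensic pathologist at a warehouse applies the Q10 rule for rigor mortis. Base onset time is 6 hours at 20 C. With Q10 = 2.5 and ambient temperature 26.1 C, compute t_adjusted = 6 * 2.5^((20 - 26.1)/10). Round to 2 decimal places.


Rigor mortis time adjustment:
Exponent = (T_ref - T_actual) / 10 = (20 - 26.1) / 10 = -0.61
Q10 factor = 2.5^-0.61 = 0.57182
t_adjusted = 6 * 0.57182 = 3.43 hours

3.43


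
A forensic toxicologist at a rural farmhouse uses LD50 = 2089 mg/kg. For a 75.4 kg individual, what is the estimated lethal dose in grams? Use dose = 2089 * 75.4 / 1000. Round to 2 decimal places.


Lethal dose calculation:
Lethal dose = LD50 * body_weight / 1000
= 2089 * 75.4 / 1000
= 157510.6 / 1000
= 157.51 g

157.51


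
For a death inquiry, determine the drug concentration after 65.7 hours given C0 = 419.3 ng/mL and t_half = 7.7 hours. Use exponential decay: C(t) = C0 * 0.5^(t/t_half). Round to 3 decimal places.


Drug concentration decay:
Number of half-lives = t / t_half = 65.7 / 7.7 = 8.532468
Decay factor = 0.5^8.532468 = 0.00270067
C(t) = 419.3 * 0.00270067 = 1.132 ng/mL

1.132


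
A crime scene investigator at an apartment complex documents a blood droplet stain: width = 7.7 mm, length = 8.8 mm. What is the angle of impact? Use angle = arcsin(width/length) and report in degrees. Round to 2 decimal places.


Blood spatter impact angle calculation:
width / length = 7.7 / 8.8 = 0.875
angle = arcsin(0.875)
angle = 61.04 degrees

61.04


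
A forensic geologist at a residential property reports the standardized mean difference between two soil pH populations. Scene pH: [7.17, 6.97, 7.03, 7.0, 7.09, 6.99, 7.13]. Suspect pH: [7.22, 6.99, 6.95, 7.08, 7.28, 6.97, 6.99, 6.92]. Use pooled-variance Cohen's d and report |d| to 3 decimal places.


Pooled-variance Cohen's d for soil pH comparison:
Scene mean = 49.38 / 7 = 7.054286
Suspect mean = 56.4 / 8 = 7.05
Scene sample variance s_s^2 = 0.005862
Suspect sample variance s_c^2 = 0.0176
Pooled variance = ((n_s-1)*s_s^2 + (n_c-1)*s_c^2) / (n_s + n_c - 2) = 0.012182
Pooled SD = sqrt(0.012182) = 0.110372
Mean difference = 0.004286
|d| = |0.004286| / 0.110372 = 0.039

0.039


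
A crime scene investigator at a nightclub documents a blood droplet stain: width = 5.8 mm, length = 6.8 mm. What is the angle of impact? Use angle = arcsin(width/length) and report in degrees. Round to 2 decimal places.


Blood spatter impact angle calculation:
width / length = 5.8 / 6.8 = 0.852941
angle = arcsin(0.852941)
angle = 58.53 degrees

58.53


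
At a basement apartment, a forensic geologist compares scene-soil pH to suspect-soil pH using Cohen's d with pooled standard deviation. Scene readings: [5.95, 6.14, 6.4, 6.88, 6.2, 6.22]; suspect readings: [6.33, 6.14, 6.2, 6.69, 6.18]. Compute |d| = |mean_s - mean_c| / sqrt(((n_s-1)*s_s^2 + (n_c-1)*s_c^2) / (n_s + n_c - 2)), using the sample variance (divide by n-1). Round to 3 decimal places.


Pooled-variance Cohen's d for soil pH comparison:
Scene mean = 37.79 / 6 = 6.298333
Suspect mean = 31.54 / 5 = 6.308
Scene sample variance s_s^2 = 0.102177
Suspect sample variance s_c^2 = 0.05067
Pooled variance = ((n_s-1)*s_s^2 + (n_c-1)*s_c^2) / (n_s + n_c - 2) = 0.079285
Pooled SD = sqrt(0.079285) = 0.281576
Mean difference = -0.009667
|d| = |-0.009667| / 0.281576 = 0.034

0.034


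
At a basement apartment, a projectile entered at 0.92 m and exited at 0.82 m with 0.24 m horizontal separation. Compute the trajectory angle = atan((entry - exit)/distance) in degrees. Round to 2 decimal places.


Bullet trajectory angle:
Height difference = 0.92 - 0.82 = 0.1 m
angle = atan(0.1 / 0.24)
angle = atan(0.416667)
angle = 22.62 degrees

22.62


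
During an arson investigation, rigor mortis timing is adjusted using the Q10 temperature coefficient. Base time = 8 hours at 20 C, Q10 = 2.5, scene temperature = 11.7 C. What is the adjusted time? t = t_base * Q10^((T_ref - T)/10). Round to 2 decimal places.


Rigor mortis time adjustment:
Exponent = (T_ref - T_actual) / 10 = (20 - 11.7) / 10 = 0.83
Q10 factor = 2.5^0.83 = 2.13939
t_adjusted = 8 * 2.13939 = 17.12 hours

17.12


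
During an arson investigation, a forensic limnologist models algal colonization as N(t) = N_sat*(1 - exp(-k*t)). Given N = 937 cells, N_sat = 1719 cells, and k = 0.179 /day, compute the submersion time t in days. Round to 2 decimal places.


PMSI from diatom colonization curve:
N / N_sat = 937 / 1719 = 0.545084
1 - N/N_sat = 0.454916
ln(1 - N/N_sat) = -0.787642
t = -ln(1 - N/N_sat) / k = -(-0.787642) / 0.179 = 4.40 days

4.40


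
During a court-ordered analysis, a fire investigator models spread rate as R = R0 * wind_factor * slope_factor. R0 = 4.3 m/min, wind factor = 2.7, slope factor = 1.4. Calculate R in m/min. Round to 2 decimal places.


Fire spread rate calculation:
R = R0 * wind_factor * slope_factor
= 4.3 * 2.7 * 1.4
= 11.61 * 1.4
= 16.25 m/min

16.25


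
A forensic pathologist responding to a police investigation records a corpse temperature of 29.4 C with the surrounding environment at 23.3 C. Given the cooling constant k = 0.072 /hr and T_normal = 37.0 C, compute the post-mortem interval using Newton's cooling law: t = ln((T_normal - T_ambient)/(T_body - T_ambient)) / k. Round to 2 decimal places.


Using Newton's law of cooling:
t = ln((T_normal - T_ambient) / (T_body - T_ambient)) / k
T_normal - T_ambient = 13.7
T_body - T_ambient = 6.1
Ratio = 2.245902
ln(ratio) = 0.809107
t = 0.809107 / 0.072 = 11.24 hours

11.24


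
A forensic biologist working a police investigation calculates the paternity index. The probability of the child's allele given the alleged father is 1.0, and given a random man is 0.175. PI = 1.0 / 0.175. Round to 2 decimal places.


Paternity Index calculation:
PI = P(allele|father) / P(allele|random)
PI = 1.0 / 0.175
PI = 5.71

5.71


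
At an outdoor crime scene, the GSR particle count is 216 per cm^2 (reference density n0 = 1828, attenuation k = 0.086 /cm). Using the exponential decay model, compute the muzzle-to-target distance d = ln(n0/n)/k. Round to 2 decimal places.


GSR distance calculation:
n0/n = 1828 / 216 = 8.462963
ln(n0/n) = 2.135699
d = 2.135699 / 0.086 = 24.83 cm

24.83


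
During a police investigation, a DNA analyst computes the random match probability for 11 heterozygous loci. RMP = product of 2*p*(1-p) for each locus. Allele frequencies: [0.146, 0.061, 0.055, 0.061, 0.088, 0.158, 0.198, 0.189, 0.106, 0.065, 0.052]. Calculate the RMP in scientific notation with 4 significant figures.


Computing RMP for 11 loci:
Locus 1: 2 * 0.146 * 0.854 = 0.249368
Locus 2: 2 * 0.061 * 0.939 = 0.114558
Locus 3: 2 * 0.055 * 0.945 = 0.10395
Locus 4: 2 * 0.061 * 0.939 = 0.114558
Locus 5: 2 * 0.088 * 0.912 = 0.160512
Locus 6: 2 * 0.158 * 0.842 = 0.266072
Locus 7: 2 * 0.198 * 0.802 = 0.317592
Locus 8: 2 * 0.189 * 0.811 = 0.306558
Locus 9: 2 * 0.106 * 0.894 = 0.189528
Locus 10: 2 * 0.065 * 0.935 = 0.12155
Locus 11: 2 * 0.052 * 0.948 = 0.098592
RMP = 3.213e-09

3.213e-09


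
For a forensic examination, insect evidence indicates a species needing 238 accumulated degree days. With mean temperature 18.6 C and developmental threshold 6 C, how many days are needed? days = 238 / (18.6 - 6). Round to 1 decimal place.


Insect development time:
Effective temperature = avg_temp - T_base = 18.6 - 6 = 12.6 C
Days = ADD / effective_temp = 238 / 12.6 = 18.9 days

18.9


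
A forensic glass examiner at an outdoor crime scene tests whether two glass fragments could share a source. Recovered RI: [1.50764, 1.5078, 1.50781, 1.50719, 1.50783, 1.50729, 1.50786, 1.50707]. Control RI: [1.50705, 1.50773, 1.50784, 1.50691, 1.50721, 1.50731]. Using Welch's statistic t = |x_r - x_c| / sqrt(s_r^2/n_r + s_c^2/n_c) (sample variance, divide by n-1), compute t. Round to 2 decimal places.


Welch's t-criterion for glass RI comparison:
Recovered mean = sum / n_r = 12.06049 / 8 = 1.5075612
Control mean = sum / n_c = 9.04405 / 6 = 1.5073417
Recovered sample variance s_r^2 = 1.05613e-07
Control sample variance s_c^2 = 1.37777e-07
Welch SE (unpooled) = sqrt(s_r^2/n_r + s_c^2/n_c) = sqrt(1.32016e-08 + 2.29628e-08) = sqrt(3.61644e-08) = 0.000190169
|mean_r - mean_c| = 0.000219583
t = 0.000219583 / 0.000190169 = 1.15

1.15


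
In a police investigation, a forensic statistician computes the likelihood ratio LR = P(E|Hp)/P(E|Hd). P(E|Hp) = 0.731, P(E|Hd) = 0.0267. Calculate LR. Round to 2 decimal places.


Likelihood ratio calculation:
LR = P(E|Hp) / P(E|Hd)
LR = 0.731 / 0.0267
LR = 27.38

27.38


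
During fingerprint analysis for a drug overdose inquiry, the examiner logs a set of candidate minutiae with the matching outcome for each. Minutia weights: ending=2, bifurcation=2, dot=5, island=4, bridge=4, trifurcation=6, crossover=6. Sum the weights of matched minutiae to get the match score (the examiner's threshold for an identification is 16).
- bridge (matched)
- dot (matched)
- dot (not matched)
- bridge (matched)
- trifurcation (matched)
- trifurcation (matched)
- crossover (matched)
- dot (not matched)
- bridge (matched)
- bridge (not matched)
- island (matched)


Weighted minutiae match score:
  bridge: matched, +4 (running total 4)
  dot: matched, +5 (running total 9)
  dot: not matched, +0
  bridge: matched, +4 (running total 13)
  trifurcation: matched, +6 (running total 19)
  trifurcation: matched, +6 (running total 25)
  crossover: matched, +6 (running total 31)
  dot: not matched, +0
  bridge: matched, +4 (running total 35)
  bridge: not matched, +0
  island: matched, +4 (running total 39)
Total score = 39
Threshold = 16; verdict = identification

39


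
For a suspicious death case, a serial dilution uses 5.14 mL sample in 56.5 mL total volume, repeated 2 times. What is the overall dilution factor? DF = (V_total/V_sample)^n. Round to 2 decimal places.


Dilution factor calculation:
Single dilution = V_total / V_sample = 56.5 / 5.14 ≈ 10.992218
Number of dilutions = 2
Total DF = (56.5 / 5.14)^2 (full precision, rounded at the end) = 120.83

120.83


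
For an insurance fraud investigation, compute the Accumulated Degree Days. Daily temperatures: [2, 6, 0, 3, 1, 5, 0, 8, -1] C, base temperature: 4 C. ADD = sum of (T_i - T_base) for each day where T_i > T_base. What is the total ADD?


Computing ADD day by day:
Day 1: max(0, 2 - 4) = 0
Day 2: max(0, 6 - 4) = 2
Day 3: max(0, 0 - 4) = 0
Day 4: max(0, 3 - 4) = 0
Day 5: max(0, 1 - 4) = 0
Day 6: max(0, 5 - 4) = 1
Day 7: max(0, 0 - 4) = 0
Day 8: max(0, 8 - 4) = 4
Day 9: max(0, -1 - 4) = 0
Total ADD = 7

7


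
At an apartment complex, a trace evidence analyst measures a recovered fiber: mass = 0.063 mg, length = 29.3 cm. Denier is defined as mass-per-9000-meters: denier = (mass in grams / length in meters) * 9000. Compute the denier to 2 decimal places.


Denier calculation:
Mass in grams = 0.063 mg / 1000 = 0.000063 g
Length in meters = 29.3 cm / 100 = 0.293 m
Linear density = mass / length = 0.000063 / 0.293 = 0.00021502 g/m
Denier = (g/m) * 9000 = 0.00021502 * 9000 = 1.94

1.94


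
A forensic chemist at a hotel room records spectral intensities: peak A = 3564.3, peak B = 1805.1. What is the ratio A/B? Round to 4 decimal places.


Spectral peak ratio:
Peak A = 3564.3 counts
Peak B = 1805.1 counts
Ratio = 3564.3 / 1805.1 = 1.9746

1.9746


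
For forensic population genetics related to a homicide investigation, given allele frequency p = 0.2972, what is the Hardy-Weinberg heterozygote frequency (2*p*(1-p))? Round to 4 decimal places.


Hardy-Weinberg heterozygote frequency:
q = 1 - p = 1 - 0.2972 = 0.7028
2pq = 2 * 0.2972 * 0.7028 = 0.4177

0.4177


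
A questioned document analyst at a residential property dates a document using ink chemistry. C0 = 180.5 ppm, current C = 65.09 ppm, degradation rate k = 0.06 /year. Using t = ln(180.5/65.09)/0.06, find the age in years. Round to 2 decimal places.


Document age estimation:
C0/C = 180.5 / 65.09 = 2.773083
ln(C0/C) = 1.01996
t = 1.01996 / 0.06 = 17.00 years

17.00


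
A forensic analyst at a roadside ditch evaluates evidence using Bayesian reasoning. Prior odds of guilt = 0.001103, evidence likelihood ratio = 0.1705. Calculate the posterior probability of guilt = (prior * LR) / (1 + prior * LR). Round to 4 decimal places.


Bayesian evidence evaluation:
Posterior odds = prior_odds * LR = 0.001103 * 0.1705 = 0.0001880615
Posterior probability = posterior_odds / (1 + posterior_odds)
= 0.0001880615 / (1 + 0.0001880615)
= 0.0001880615 / 1.0001880615
= 0.0002

0.0002


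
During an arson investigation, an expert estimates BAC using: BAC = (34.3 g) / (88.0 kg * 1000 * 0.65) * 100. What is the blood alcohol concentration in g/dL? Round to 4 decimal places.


Applying the Widmark formula:
BAC = (dose_g / (body_wt * 1000 * r)) * 100
Denominator = 88.0 * 1000 * 0.65 = 57200
BAC = (34.3 / 57200) * 100
BAC = 0.0600 g/dL

0.0600


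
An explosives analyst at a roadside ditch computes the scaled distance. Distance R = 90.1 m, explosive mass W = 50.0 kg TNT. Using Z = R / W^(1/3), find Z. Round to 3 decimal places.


Scaled distance calculation:
W^(1/3) = 50.0^(1/3) = 3.684031
Z = R / W^(1/3) = 90.1 / 3.684031
Z = 24.457 m/kg^(1/3)

24.457


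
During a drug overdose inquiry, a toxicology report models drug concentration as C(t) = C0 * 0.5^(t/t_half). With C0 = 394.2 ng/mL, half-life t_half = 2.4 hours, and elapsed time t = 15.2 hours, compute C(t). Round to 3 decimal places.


Drug concentration decay:
Number of half-lives = t / t_half = 15.2 / 2.4 = 6.333333
Decay factor = 0.5^6.333333 = 0.01240157
C(t) = 394.2 * 0.01240157 = 4.889 ng/mL

4.889


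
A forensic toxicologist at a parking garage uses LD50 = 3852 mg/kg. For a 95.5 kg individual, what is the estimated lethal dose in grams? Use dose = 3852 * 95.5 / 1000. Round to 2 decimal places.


Lethal dose calculation:
Lethal dose = LD50 * body_weight / 1000
= 3852 * 95.5 / 1000
= 367866 / 1000
= 367.87 g

367.87


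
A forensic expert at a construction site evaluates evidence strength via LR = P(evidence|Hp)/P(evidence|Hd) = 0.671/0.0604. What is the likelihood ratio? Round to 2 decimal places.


Likelihood ratio calculation:
LR = P(E|Hp) / P(E|Hd)
LR = 0.671 / 0.0604
LR = 11.11

11.11


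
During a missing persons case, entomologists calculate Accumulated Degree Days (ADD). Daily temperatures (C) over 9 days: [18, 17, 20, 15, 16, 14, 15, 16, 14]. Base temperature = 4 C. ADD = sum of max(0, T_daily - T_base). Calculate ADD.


Computing ADD day by day:
Day 1: max(0, 18 - 4) = 14
Day 2: max(0, 17 - 4) = 13
Day 3: max(0, 20 - 4) = 16
Day 4: max(0, 15 - 4) = 11
Day 5: max(0, 16 - 4) = 12
Day 6: max(0, 14 - 4) = 10
Day 7: max(0, 15 - 4) = 11
Day 8: max(0, 16 - 4) = 12
Day 9: max(0, 14 - 4) = 10
Total ADD = 109

109


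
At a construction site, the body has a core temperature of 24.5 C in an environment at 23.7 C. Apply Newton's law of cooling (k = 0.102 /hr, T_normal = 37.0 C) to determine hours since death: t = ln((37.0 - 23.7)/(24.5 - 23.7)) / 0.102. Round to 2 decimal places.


Using Newton's law of cooling:
t = ln((T_normal - T_ambient) / (T_body - T_ambient)) / k
T_normal - T_ambient = 13.3
T_body - T_ambient = 0.8
Ratio = 16.625
ln(ratio) = 2.810908
t = 2.810908 / 0.102 = 27.56 hours

27.56


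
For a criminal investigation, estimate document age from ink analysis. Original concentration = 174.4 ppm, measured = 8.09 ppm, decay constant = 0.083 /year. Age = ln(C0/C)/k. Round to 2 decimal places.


Document age estimation:
C0/C = 174.4 / 8.09 = 21.557478
ln(C0/C) = 3.070723
t = 3.070723 / 0.083 = 37.00 years

37.00


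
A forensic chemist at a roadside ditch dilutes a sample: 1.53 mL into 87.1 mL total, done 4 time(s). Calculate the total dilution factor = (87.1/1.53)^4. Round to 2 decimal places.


Dilution factor calculation:
Single dilution = V_total / V_sample = 87.1 / 1.53 ≈ 56.928105
Number of dilutions = 4
Total DF = (87.1 / 1.53)^4 (full precision, rounded at the end) = 10502843.56

10502843.56


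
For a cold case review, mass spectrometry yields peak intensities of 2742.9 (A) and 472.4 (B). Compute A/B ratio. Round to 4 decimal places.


Spectral peak ratio:
Peak A = 2742.9 counts
Peak B = 472.4 counts
Ratio = 2742.9 / 472.4 = 5.8063

5.8063


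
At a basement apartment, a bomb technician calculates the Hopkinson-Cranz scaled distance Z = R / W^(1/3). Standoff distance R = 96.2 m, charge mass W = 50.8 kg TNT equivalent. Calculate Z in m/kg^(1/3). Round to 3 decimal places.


Scaled distance calculation:
W^(1/3) = 50.8^(1/3) = 3.703576
Z = R / W^(1/3) = 96.2 / 3.703576
Z = 25.975 m/kg^(1/3)

25.975


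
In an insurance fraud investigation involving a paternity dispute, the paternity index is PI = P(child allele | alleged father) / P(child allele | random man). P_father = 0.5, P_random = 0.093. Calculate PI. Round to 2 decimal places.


Paternity Index calculation:
PI = P(allele|father) / P(allele|random)
PI = 0.5 / 0.093
PI = 5.38

5.38


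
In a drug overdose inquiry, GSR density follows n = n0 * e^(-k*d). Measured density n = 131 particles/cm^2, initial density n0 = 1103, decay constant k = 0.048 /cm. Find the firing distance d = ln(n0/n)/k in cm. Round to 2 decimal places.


GSR distance calculation:
n0/n = 1103 / 131 = 8.419847
ln(n0/n) = 2.130592
d = 2.130592 / 0.048 = 44.39 cm

44.39


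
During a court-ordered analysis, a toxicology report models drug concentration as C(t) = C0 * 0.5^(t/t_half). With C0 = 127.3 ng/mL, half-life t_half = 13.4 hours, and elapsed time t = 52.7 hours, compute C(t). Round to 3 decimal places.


Drug concentration decay:
Number of half-lives = t / t_half = 52.7 / 13.4 = 3.932836
Decay factor = 0.5^3.932836 = 0.06547845
C(t) = 127.3 * 0.06547845 = 8.335 ng/mL

8.335


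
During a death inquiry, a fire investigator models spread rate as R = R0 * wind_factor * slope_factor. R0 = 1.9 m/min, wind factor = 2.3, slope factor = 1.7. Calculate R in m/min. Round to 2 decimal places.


Fire spread rate calculation:
R = R0 * wind_factor * slope_factor
= 1.9 * 2.3 * 1.7
= 4.37 * 1.7
= 7.43 m/min

7.43


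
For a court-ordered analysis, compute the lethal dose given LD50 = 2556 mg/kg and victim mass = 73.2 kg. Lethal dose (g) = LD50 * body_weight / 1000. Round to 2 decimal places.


Lethal dose calculation:
Lethal dose = LD50 * body_weight / 1000
= 2556 * 73.2 / 1000
= 187099.2 / 1000
= 187.10 g

187.10


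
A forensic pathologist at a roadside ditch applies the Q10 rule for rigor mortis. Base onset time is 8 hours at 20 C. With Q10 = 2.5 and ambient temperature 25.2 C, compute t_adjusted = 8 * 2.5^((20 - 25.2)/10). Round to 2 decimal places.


Rigor mortis time adjustment:
Exponent = (T_ref - T_actual) / 10 = (20 - 25.2) / 10 = -0.52
Q10 factor = 2.5^-0.52 = 0.62097
t_adjusted = 8 * 0.62097 = 4.97 hours

4.97


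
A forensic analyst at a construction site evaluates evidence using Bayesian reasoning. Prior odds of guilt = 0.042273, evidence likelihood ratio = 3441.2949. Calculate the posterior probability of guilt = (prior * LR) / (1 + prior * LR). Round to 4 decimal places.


Bayesian evidence evaluation:
Posterior odds = prior_odds * LR = 0.042273 * 3441.2949 = 145.4739
Posterior probability = posterior_odds / (1 + posterior_odds)
= 145.4739 / (1 + 145.4739)
= 145.4739 / 146.4739
= 0.9932

0.9932


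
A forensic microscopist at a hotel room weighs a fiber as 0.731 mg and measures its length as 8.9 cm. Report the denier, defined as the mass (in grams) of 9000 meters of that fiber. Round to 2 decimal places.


Denier calculation:
Mass in grams = 0.731 mg / 1000 = 0.000731 g
Length in meters = 8.9 cm / 100 = 0.089 m
Linear density = mass / length = 0.000731 / 0.089 = 0.00821348 g/m
Denier = (g/m) * 9000 = 0.00821348 * 9000 = 73.92

73.92


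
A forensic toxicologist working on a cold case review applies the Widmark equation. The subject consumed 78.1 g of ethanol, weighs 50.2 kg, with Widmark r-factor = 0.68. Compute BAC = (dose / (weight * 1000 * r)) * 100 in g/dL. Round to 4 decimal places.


Applying the Widmark formula:
BAC = (dose_g / (body_wt * 1000 * r)) * 100
Denominator = 50.2 * 1000 * 0.68 = 34136
BAC = (78.1 / 34136) * 100
BAC = 0.2288 g/dL

0.2288


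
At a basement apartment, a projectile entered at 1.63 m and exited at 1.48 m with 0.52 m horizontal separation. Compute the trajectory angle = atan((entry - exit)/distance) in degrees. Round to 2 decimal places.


Bullet trajectory angle:
Height difference = 1.63 - 1.48 = 0.15 m
angle = atan(0.15 / 0.52)
angle = atan(0.288462)
angle = 16.09 degrees

16.09


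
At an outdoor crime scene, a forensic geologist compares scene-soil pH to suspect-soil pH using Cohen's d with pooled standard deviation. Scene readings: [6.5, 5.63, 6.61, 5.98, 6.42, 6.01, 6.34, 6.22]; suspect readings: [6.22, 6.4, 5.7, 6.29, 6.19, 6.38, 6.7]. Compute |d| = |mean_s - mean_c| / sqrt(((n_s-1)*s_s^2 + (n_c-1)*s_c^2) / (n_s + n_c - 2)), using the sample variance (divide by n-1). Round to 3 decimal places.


Pooled-variance Cohen's d for soil pH comparison:
Scene mean = 49.71 / 8 = 6.21375
Suspect mean = 43.88 / 7 = 6.268571
Scene sample variance s_s^2 = 0.104913
Suspect sample variance s_c^2 = 0.091348
Pooled variance = ((n_s-1)*s_s^2 + (n_c-1)*s_c^2) / (n_s + n_c - 2) = 0.098652
Pooled SD = sqrt(0.098652) = 0.314089
Mean difference = -0.054821
|d| = |-0.054821| / 0.314089 = 0.175

0.175


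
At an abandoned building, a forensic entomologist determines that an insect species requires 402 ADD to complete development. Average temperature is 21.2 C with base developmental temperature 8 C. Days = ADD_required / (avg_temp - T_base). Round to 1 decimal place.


Insect development time:
Effective temperature = avg_temp - T_base = 21.2 - 8 = 13.2 C
Days = ADD / effective_temp = 402 / 13.2 = 30.5 days

30.5


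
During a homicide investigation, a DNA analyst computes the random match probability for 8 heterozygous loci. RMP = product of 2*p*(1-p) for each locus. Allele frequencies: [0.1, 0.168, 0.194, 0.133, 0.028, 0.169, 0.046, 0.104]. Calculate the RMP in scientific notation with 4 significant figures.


Computing RMP for 8 loci:
Locus 1: 2 * 0.1 * 0.9 = 0.18
Locus 2: 2 * 0.168 * 0.832 = 0.279552
Locus 3: 2 * 0.194 * 0.806 = 0.312728
Locus 4: 2 * 0.133 * 0.867 = 0.230622
Locus 5: 2 * 0.028 * 0.972 = 0.054432
Locus 6: 2 * 0.169 * 0.831 = 0.280878
Locus 7: 2 * 0.046 * 0.954 = 0.087768
Locus 8: 2 * 0.104 * 0.896 = 0.186368
RMP = 9.076e-07

9.076e-07


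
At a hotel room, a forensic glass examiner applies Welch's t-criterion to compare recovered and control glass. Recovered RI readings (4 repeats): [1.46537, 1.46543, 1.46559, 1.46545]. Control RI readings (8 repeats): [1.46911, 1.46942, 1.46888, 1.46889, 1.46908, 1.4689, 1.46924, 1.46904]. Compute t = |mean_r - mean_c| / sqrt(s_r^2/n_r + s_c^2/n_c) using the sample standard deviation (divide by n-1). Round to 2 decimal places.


Welch's t-criterion for glass RI comparison:
Recovered mean = sum / n_r = 5.86184 / 4 = 1.46546
Control mean = sum / n_c = 11.75256 / 8 = 1.46907
Recovered sample variance s_r^2 = 8.66667e-09
Control sample variance s_c^2 = 3.59143e-08
Welch SE (unpooled) = sqrt(s_r^2/n_r + s_c^2/n_c) = sqrt(2.16667e-09 + 4.48929e-09) = sqrt(6.65596e-09) = 8.15841e-05
|mean_r - mean_c| = 0.00361
t = 0.00361 / 8.15841e-05 = 44.25

44.25


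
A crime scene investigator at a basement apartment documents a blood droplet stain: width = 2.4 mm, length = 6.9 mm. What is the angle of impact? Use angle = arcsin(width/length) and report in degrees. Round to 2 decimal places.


Blood spatter impact angle calculation:
width / length = 2.4 / 6.9 = 0.347826
angle = arcsin(0.347826)
angle = 20.35 degrees

20.35


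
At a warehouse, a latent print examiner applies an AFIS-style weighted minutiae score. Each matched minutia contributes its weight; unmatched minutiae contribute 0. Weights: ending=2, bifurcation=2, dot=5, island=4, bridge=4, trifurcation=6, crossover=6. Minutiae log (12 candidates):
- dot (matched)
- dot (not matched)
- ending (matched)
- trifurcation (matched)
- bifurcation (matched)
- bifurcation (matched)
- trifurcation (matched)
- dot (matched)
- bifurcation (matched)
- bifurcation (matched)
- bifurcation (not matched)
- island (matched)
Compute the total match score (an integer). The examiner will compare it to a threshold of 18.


Weighted minutiae match score:
  dot: matched, +5 (running total 5)
  dot: not matched, +0
  ending: matched, +2 (running total 7)
  trifurcation: matched, +6 (running total 13)
  bifurcation: matched, +2 (running total 15)
  bifurcation: matched, +2 (running total 17)
  trifurcation: matched, +6 (running total 23)
  dot: matched, +5 (running total 28)
  bifurcation: matched, +2 (running total 30)
  bifurcation: matched, +2 (running total 32)
  bifurcation: not matched, +0
  island: matched, +4 (running total 36)
Total score = 36
Threshold = 18; verdict = identification

36


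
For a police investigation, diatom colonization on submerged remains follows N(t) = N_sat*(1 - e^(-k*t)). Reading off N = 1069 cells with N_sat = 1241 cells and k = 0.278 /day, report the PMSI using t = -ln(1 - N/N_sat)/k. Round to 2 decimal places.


PMSI from diatom colonization curve:
N / N_sat = 1069 / 1241 = 0.861402
1 - N/N_sat = 0.138598
ln(1 - N/N_sat) = -1.976178
t = -ln(1 - N/N_sat) / k = -(-1.976178) / 0.278 = 7.11 days

7.11


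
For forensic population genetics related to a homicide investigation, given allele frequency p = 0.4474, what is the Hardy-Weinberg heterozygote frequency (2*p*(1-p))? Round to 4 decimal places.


Hardy-Weinberg heterozygote frequency:
q = 1 - p = 1 - 0.4474 = 0.5526
2pq = 2 * 0.4474 * 0.5526 = 0.4945

0.4945


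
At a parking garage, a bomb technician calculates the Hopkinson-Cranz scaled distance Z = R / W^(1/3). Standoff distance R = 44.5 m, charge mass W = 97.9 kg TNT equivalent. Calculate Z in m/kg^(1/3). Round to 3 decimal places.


Scaled distance calculation:
W^(1/3) = 97.9^(1/3) = 4.608868
Z = R / W^(1/3) = 44.5 / 4.608868
Z = 9.655 m/kg^(1/3)

9.655


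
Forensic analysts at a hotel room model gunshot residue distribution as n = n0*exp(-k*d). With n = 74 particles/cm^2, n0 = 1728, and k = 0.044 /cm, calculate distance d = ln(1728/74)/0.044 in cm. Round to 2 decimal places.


GSR distance calculation:
n0/n = 1728 / 74 = 23.351351
ln(n0/n) = 3.150655
d = 3.150655 / 0.044 = 71.61 cm

71.61


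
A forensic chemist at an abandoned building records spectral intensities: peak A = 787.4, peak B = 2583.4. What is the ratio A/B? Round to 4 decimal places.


Spectral peak ratio:
Peak A = 787.4 counts
Peak B = 2583.4 counts
Ratio = 787.4 / 2583.4 = 0.3048

0.3048


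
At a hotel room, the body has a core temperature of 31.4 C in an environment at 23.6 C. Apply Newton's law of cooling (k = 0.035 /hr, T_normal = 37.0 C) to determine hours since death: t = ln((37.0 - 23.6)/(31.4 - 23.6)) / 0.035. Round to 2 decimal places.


Using Newton's law of cooling:
t = ln((T_normal - T_ambient) / (T_body - T_ambient)) / k
T_normal - T_ambient = 13.4
T_body - T_ambient = 7.8
Ratio = 1.717949
ln(ratio) = 0.541131
t = 0.541131 / 0.035 = 15.46 hours

15.46


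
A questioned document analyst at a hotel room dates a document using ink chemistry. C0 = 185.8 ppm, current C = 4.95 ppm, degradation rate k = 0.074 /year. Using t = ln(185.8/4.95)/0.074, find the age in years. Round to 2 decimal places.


Document age estimation:
C0/C = 185.8 / 4.95 = 37.535354
ln(C0/C) = 3.625283
t = 3.625283 / 0.074 = 48.99 years

48.99


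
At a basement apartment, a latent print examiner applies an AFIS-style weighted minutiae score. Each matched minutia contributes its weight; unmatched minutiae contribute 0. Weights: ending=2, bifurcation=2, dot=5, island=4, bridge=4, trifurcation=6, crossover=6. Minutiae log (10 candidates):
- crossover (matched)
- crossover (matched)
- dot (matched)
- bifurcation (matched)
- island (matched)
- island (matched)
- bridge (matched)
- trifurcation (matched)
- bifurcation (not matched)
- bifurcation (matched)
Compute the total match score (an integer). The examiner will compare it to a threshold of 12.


Weighted minutiae match score:
  crossover: matched, +6 (running total 6)
  crossover: matched, +6 (running total 12)
  dot: matched, +5 (running total 17)
  bifurcation: matched, +2 (running total 19)
  island: matched, +4 (running total 23)
  island: matched, +4 (running total 27)
  bridge: matched, +4 (running total 31)
  trifurcation: matched, +6 (running total 37)
  bifurcation: not matched, +0
  bifurcation: matched, +2 (running total 39)
Total score = 39
Threshold = 12; verdict = identification

39
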